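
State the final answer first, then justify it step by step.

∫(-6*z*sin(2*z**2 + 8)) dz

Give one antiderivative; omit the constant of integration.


The answer is 3*cos(2*z**2 + 8)/2.
Step 1. Substitute u = z**2 + 4, turning ∫(-6*z*sin(2*z**2 + 8)) dz into ∫(-3*sin(2*u)) du: now ∫(-3*sin(2*u)) du.
Step 2. Evaluate the standard form: now 3*cos(2*u)/2.
Step 3. Substitute back u = z**2 + 4: now 3*cos(2*z**2 + 8)/2.
Answer: 3*cos(2*z**2 + 8)/2.


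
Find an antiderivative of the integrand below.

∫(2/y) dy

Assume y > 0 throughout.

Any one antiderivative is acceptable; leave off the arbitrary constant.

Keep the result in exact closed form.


Answer: 2*log(y).


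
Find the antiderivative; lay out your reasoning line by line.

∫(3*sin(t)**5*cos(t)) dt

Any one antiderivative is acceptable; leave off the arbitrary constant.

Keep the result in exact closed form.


Step 1. Substitute u = sin(t), turning ∫(3*sin(t)**5*cos(t)) dt into ∫(3*u**5) du: now ∫(3*u**5) du.
Step 2. Evaluate the standard form: now u**6/2.
Step 3. Substitute back u = sin(t): now sin(t)**6/2.
Answer: sin(t)**6/2.


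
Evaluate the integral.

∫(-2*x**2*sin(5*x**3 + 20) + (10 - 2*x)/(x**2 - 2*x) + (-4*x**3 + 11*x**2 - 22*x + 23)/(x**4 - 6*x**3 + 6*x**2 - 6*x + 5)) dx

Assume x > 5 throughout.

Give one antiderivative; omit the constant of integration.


Answer: -5*log(x) - 3*log(x - 5) + 3*log(x - 2) - log(x - 1) + 2*cos(5*x**3 + 20)/15 + 3*atan(x).


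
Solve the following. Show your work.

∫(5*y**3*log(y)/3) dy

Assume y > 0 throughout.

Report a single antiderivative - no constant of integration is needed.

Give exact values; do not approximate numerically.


Step 1. Integrate ∫(5*y**3*log(y)/3) dy by parts with u = log(y), dv = (5*y**3/3) dy, so v = 5*y**4/12 [assuming y > 0]: now 5*y**4*log(y)/12 + ∫(-5*y**3/12) dy.
Step 2. Evaluate the standard form: now 5*y**4*log(y)/12 - 5*y**4/48.
Answer: 5*y**4*log(y)/12 - 5*y**4/48.


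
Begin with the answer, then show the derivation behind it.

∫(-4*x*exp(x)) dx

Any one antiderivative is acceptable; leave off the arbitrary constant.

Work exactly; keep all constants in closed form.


The answer is -4*x*exp(x) + 4*exp(x).
Step 1. Integrate ∫(-4*x*exp(x)) dx by parts with u = x, dv = (-4*exp(x)) dx, so v = -4*exp(x): now -4*x*exp(x) + ∫(4*exp(x)) dx.
Step 2. Evaluate the standard form: now -4*x*exp(x) + 4*exp(x).
Answer: -4*x*exp(x) + 4*exp(x).


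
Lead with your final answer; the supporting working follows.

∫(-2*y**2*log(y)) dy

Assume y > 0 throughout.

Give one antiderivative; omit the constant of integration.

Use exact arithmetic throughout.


The answer is -2*y**3*log(y)/3 + 2*y**3/9.
Step 1. Integrate ∫(-2*y**2*log(y)) dy by parts with u = log(y), dv = (-2*y**2) dy, so v = -2*y**3/3 [assuming y > 0]: now -2*y**3*log(y)/3 + ∫(2*y**2/3) dy.
Step 2. Evaluate the standard form: now -2*y**3*log(y)/3 + 2*y**3/9.
Answer: -2*y**3*log(y)/3 + 2*y**3/9.


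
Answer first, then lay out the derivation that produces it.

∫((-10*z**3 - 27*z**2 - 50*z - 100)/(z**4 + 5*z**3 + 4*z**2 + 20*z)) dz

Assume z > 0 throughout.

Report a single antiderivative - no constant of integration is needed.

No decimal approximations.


The answer is -5*log(z) - 5*log(z + 5) - atan(z/2).
Step 1. Decompose ∫((-10*z**3 - 27*z**2 - 50*z - 100)/(z**4 + 5*z**3 + 4*z**2 + 20*z)) dz by partial fractions, (-10*z**3 - 27*z**2 - 50*z - 100)/(z**4 + 5*z**3 + 4*z**2 + 20*z) = -2/(z**2 + 4) - 5/(z + 5) - 5/z: now ∫(-5/z) dz + ∫(-5/(z + 5)) dz + ∫(-2/(z**2 + 4)) dz.
Step 2. Evaluate the standard form [assuming z > 0]: now -5*log(z) + ∫(-5/(z + 5)) dz + ∫(-2/(z**2 + 4)) dz.
Step 3. Evaluate the standard form [assuming z > -5]: now -5*log(z) - 5*log(z + 5) + ∫(-2/(z**2 + 4)) dz.
Step 4. Evaluate the standard form: now -5*log(z) - 5*log(z + 5) - atan(z/2).
Answer: -5*log(z) - 5*log(z + 5) - atan(z/2).


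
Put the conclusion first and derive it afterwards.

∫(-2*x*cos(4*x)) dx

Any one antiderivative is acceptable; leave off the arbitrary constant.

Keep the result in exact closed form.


The answer is -x*sin(4*x)/2 - cos(4*x)/8.
Step 1. Integrate ∫(-2*x*cos(4*x)) dx by parts with u = x, dv = (-2*cos(4*x)) dx, so v = -sin(4*x)/2: now -x*sin(4*x)/2 + ∫(sin(4*x)/2) dx.
Step 2. Evaluate the standard form: now -x*sin(4*x)/2 - cos(4*x)/8.
Answer: -x*sin(4*x)/2 - cos(4*x)/8.


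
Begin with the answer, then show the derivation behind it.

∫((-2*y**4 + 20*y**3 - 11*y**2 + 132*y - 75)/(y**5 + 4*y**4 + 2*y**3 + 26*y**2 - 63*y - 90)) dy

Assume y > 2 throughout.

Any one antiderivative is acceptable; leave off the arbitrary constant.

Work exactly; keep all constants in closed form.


The answer is log(y - 2) + 2*log(y + 1) - 5*log(y + 5) + atan(y/3).
Step 1. Decompose ∫((-2*y**4 + 20*y**3 - 11*y**2 + 132*y - 75)/(y**5 + 4*y**4 + 2*y**3 + 26*y**2 - 63*y - 90)) dy by partial fractions, (-2*y**4 + 20*y**3 - 11*y**2 + 132*y - 75)/(y**5 + 4*y**4 + 2*y**3 + 26*y**2 - 63*y - 90) = 3/(y**2 + 9) - 5/(y + 5) + 2/(y + 1) + 1/(y - 2): now ∫(1/(y - 2)) dy + ∫(2/(y + 1)) dy + ∫(-5/(y + 5)) dy + ∫(3/(y**2 + 9)) dy.
Step 2. Evaluate the standard form [assuming y > -1]: now 2*log(y + 1) + ∫(1/(y - 2)) dy + ∫(-5/(y + 5)) dy + ∫(3/(y**2 + 9)) dy.
Step 3. Evaluate the standard form [assuming y > 2]: now log(y - 2) + 2*log(y + 1) + ∫(-5/(y + 5)) dy + ∫(3/(y**2 + 9)) dy.
Step 4. Evaluate the standard form [assuming y > -5]: now log(y - 2) + 2*log(y + 1) - 5*log(y + 5) + ∫(3/(y**2 + 9)) dy.
Step 5. Evaluate the standard form: now log(y - 2) + 2*log(y + 1) - 5*log(y + 5) + atan(y/3).
Answer: log(y - 2) + 2*log(y + 1) - 5*log(y + 5) + atan(y/3).


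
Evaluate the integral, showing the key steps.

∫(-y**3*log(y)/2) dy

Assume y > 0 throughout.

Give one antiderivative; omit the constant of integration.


Step 1. Integrate ∫(-y**3*log(y)/2) dy by parts with u = log(y), dv = (-y**3/2) dy, so v = -y**4/8 [assuming y > 0]: now -y**4*log(y)/8 + ∫(y**3/8) dy.
Step 2. Evaluate the standard form: now -y**4*log(y)/8 + y**4/32.
Answer: -y**4*log(y)/8 + y**4/32.


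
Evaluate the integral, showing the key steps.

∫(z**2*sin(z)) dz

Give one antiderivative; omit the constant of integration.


Step 1. Integrate ∫(z**2*sin(z)) dz by parts with u = z**2, dv = (sin(z)) dz, so v = -cos(z): now -z**2*cos(z) + ∫(2*z*cos(z)) dz.
Step 2. Integrate ∫(2*z*cos(z)) dz by parts with u = z, dv = (2*cos(z)) dz, so v = 2*sin(z): now -z**2*cos(z) + 2*z*sin(z) + ∫(-2*sin(z)) dz.
Step 3. Evaluate the standard form: now -z**2*cos(z) + 2*z*sin(z) + 2*cos(z).
Answer: -z**2*cos(z) + 2*z*sin(z) + 2*cos(z).


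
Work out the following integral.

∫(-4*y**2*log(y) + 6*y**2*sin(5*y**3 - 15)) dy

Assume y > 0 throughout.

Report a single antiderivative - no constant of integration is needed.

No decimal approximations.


Answer: -4*y**3*log(y)/3 + 4*y**3/9 - 2*cos(5*y**3 - 15)/5.


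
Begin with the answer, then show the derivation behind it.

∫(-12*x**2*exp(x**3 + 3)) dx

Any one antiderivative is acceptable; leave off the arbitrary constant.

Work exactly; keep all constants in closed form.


The answer is -4*exp(x**3 + 3).
Step 1. Substitute u = x**3 + 3, turning ∫(-12*x**2*exp(x**3 + 3)) dx into ∫(-4*exp(u)) du: now ∫(-4*exp(u)) du.
Step 2. Evaluate the standard form: now -4*exp(u).
Step 3. Substitute back u = x**3 + 3: now -4*exp(x**3 + 3).
Answer: -4*exp(x**3 + 3).


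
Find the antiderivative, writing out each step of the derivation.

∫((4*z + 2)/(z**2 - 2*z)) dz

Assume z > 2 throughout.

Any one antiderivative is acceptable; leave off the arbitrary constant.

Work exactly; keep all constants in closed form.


Step 1. Decompose ∫((4*z + 2)/(z**2 - 2*z)) dz by partial fractions, (4*z + 2)/(z**2 - 2*z) = 5/(z - 2) - 1/z: now ∫(-1/z) dz + ∫(5/(z - 2)) dz.
Step 2. Evaluate the standard form [assuming z > 2]: now 5*log(z - 2) + ∫(-1/z) dz.
Step 3. Evaluate the standard form [assuming z > 0]: now -log(z) + 5*log(z - 2).
Answer: -log(z) + 5*log(z - 2).


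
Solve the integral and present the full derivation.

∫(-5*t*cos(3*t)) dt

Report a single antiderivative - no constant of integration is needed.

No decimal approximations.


Step 1. Integrate ∫(-5*t*cos(3*t)) dt by parts with u = t, dv = (-5*cos(3*t)) dt, so v = -5*sin(3*t)/3: now -5*t*sin(3*t)/3 + ∫(5*sin(3*t)/3) dt.
Step 2. Evaluate the standard form: now -5*t*sin(3*t)/3 - 5*cos(3*t)/9.
Answer: -5*t*sin(3*t)/3 - 5*cos(3*t)/9.


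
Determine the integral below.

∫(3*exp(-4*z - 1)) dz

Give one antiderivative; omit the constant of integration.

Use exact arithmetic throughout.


Answer: -3*exp(-4*z - 1)/4.


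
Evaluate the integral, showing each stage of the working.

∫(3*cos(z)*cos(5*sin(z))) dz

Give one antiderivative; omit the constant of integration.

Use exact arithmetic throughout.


Step 1. Substitute u = sin(z), turning ∫(3*cos(z)*cos(5*sin(z))) dz into ∫(3*cos(5*u)) du: now ∫(3*cos(5*u)) du.
Step 2. Evaluate the standard form: now 3*sin(5*u)/5.
Step 3. Substitute back u = sin(z): now 3*sin(5*sin(z))/5.
Answer: 3*sin(5*sin(z))/5.


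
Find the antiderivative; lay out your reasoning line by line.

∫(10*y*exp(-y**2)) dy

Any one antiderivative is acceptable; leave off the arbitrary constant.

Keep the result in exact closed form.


Step 1. Substitute u = y**2, turning ∫(10*y*exp(-y**2)) dy into ∫(5*exp(-u)) du: now ∫(5*exp(-u)) du.
Step 2. Evaluate the standard form: now -5*exp(-u).
Step 3. Substitute back u = y**2: now -5*exp(-y**2).
Answer: -5*exp(-y**2).


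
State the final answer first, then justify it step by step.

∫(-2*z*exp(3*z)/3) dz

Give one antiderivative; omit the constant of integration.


The answer is -2*z*exp(3*z)/9 + 2*exp(3*z)/27.
Step 1. Integrate ∫(-2*z*exp(3*z)/3) dz by parts with u = z, dv = (-2*exp(3*z)/3) dz, so v = -2*exp(3*z)/9: now -2*z*exp(3*z)/9 + ∫(2*exp(3*z)/9) dz.
Step 2. Evaluate the standard form: now -2*z*exp(3*z)/9 + 2*exp(3*z)/27.
Answer: -2*z*exp(3*z)/9 + 2*exp(3*z)/27.


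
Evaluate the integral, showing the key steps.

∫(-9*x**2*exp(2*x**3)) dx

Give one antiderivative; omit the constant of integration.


Step 1. Substitute u = x**3, turning ∫(-9*x**2*exp(2*x**3)) dx into ∫(-3*exp(2*u)) du: now ∫(-3*exp(2*u)) du.
Step 2. Evaluate the standard form: now -3*exp(2*u)/2.
Step 3. Substitute back u = x**3: now -3*exp(2*x**3)/2.
Answer: -3*exp(2*x**3)/2.


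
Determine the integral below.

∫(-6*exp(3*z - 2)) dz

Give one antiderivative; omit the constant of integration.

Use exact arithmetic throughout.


Answer: -2*exp(3*z - 2).


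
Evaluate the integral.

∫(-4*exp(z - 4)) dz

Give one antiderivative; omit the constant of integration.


Answer: -4*exp(z - 4).


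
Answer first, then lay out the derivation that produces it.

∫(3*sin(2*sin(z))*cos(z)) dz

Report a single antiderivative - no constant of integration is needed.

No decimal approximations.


The answer is -3*cos(2*sin(z))/2.
Step 1. Substitute u = sin(z), turning ∫(3*sin(2*sin(z))*cos(z)) dz into ∫(3*sin(2*u)) du: now ∫(3*sin(2*u)) du.
Step 2. Evaluate the standard form: now -3*cos(2*u)/2.
Step 3. Substitute back u = sin(z): now -3*cos(2*sin(z))/2.
Answer: -3*cos(2*sin(z))/2.


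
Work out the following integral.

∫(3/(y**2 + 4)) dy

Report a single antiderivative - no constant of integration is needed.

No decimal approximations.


Answer: 3*atan(y/2)/2.


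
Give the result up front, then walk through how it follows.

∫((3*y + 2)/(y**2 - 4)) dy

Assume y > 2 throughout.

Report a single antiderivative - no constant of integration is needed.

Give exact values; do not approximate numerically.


The answer is 2*log(y - 2) + log(y + 2).
Step 1. Decompose ∫((3*y + 2)/(y**2 - 4)) dy by partial fractions, (3*y + 2)/(y**2 - 4) = 1/(y + 2) + 2/(y - 2): now ∫(2/(y - 2)) dy + ∫(1/(y + 2)) dy.
Step 2. Evaluate the standard form [assuming y > -2]: now log(y + 2) + ∫(2/(y - 2)) dy.
Step 3. Evaluate the standard form [assuming y > 2]: now 2*log(y - 2) + log(y + 2).
Answer: 2*log(y - 2) + log(y + 2).


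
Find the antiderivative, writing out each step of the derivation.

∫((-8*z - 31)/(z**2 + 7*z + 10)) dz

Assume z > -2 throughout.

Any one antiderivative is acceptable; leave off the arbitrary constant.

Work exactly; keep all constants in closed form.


Step 1. Decompose ∫((-8*z - 31)/(z**2 + 7*z + 10)) dz by partial fractions, (-8*z - 31)/(z**2 + 7*z + 10) = -3/(z + 5) - 5/(z + 2): now ∫(-5/(z + 2)) dz + ∫(-3/(z + 5)) dz.
Step 2. Evaluate the standard form [assuming z > -5]: now -3*log(z + 5) + ∫(-5/(z + 2)) dz.
Step 3. Evaluate the standard form [assuming z > -2]: now -5*log(z + 2) - 3*log(z + 5).
Answer: -5*log(z + 2) - 3*log(z + 5).


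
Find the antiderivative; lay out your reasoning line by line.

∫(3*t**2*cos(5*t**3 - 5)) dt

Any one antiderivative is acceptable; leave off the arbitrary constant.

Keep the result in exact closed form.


Step 1. Substitute u = t**3 - 1, turning ∫(3*t**2*cos(5*t**3 - 5)) dt into ∫(cos(5*u)) du: now ∫(cos(5*u)) du.
Step 2. Evaluate the standard form: now sin(5*u)/5.
Step 3. Substitute back u = t**3 - 1: now sin(5*t**3 - 5)/5.
Answer: sin(5*t**3 - 5)/5.


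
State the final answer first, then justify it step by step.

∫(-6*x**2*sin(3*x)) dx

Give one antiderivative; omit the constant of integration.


The answer is 2*x**2*cos(3*x) - 4*x*sin(3*x)/3 - 4*cos(3*x)/9.
Step 1. Integrate ∫(-6*x**2*sin(3*x)) dx by parts with u = x**2, dv = (-6*sin(3*x)) dx, so v = 2*cos(3*x): now 2*x**2*cos(3*x) + ∫(-4*x*cos(3*x)) dx.
Step 2. Integrate ∫(-4*x*cos(3*x)) dx by parts with u = x, dv = (-4*cos(3*x)) dx, so v = -4*sin(3*x)/3: now 2*x**2*cos(3*x) - 4*x*sin(3*x)/3 + ∫(4*sin(3*x)/3) dx.
Step 3. Evaluate the standard form: now 2*x**2*cos(3*x) - 4*x*sin(3*x)/3 - 4*cos(3*x)/9.
Answer: 2*x**2*cos(3*x) - 4*x*sin(3*x)/3 - 4*cos(3*x)/9.


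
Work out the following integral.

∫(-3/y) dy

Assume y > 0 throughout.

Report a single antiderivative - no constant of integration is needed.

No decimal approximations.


Answer: -3*log(y).


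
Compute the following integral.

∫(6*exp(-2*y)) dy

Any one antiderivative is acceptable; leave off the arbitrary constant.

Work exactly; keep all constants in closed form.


Answer: -3*exp(-2*y).


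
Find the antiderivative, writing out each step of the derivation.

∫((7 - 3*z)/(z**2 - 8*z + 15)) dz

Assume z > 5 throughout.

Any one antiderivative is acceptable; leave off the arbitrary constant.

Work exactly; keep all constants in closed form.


Step 1. Decompose ∫((7 - 3*z)/(z**2 - 8*z + 15)) dz by partial fractions, (7 - 3*z)/(z**2 - 8*z + 15) = 1/(z - 3) - 4/(z - 5): now ∫(-4/(z - 5)) dz + ∫(1/(z - 3)) dz.
Step 2. Evaluate the standard form [assuming z > 5]: now -4*log(z - 5) + ∫(1/(z - 3)) dz.
Step 3. Evaluate the standard form [assuming z > 3]: now -4*log(z - 5) + log(z - 3).
Answer: -4*log(z - 5) + log(z - 3).


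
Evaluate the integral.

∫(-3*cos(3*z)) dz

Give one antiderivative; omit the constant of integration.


Answer: -sin(3*z).


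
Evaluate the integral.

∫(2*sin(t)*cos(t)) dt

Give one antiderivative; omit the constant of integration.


Answer: sin(t)**2.


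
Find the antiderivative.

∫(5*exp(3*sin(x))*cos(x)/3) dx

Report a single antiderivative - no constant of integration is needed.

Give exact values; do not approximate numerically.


Answer: 5*exp(3*sin(x))/9.


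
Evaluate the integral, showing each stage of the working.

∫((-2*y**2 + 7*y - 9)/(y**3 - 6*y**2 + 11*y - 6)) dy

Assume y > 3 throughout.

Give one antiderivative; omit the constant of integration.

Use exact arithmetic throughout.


Step 1. Decompose ∫((-2*y**2 + 7*y - 9)/(y**3 - 6*y**2 + 11*y - 6)) dy by partial fractions, (-2*y**2 + 7*y - 9)/(y**3 - 6*y**2 + 11*y - 6) = -2/(y - 1) + 3/(y - 2) - 3/(y - 3): now ∫(-3/(y - 3)) dy + ∫(3/(y - 2)) dy + ∫(-2/(y - 1)) dy.
Step 2. Evaluate the standard form [assuming y > 1]: now -2*log(y - 1) + ∫(-3/(y - 3)) dy + ∫(3/(y - 2)) dy.
Step 3. Evaluate the standard form [assuming y > 2]: now 3*log(y - 2) - 2*log(y - 1) + ∫(-3/(y - 3)) dy.
Step 4. Evaluate the standard form [assuming y > 3]: now -3*log(y - 3) + 3*log(y - 2) - 2*log(y - 1).
Answer: -3*log(y - 3) + 3*log(y - 2) - 2*log(y - 1).


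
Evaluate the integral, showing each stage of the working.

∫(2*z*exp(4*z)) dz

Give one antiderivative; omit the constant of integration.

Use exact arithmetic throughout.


Step 1. Integrate ∫(2*z*exp(4*z)) dz by parts with u = z, dv = (2*exp(4*z)) dz, so v = exp(4*z)/2: now z*exp(4*z)/2 + ∫(-exp(4*z)/2) dz.
Step 2. Evaluate the standard form: now z*exp(4*z)/2 - exp(4*z)/8.
Answer: z*exp(4*z)/2 - exp(4*z)/8.


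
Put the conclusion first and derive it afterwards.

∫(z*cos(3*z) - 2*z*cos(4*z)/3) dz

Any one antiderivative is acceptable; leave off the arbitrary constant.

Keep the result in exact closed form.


The answer is z*sin(3*z)/3 - z*sin(4*z)/6 + cos(3*z)/9 - cos(4*z)/24.
Step 1. Rewrite: now ∫(z*cos(3*z)) dz + ∫(-2*z*cos(4*z)/3) dz.
Step 2. Integrate ∫(z*cos(3*z)) dz by parts with u = z, dv = (cos(3*z)) dz, so v = sin(3*z)/3: now z*sin(3*z)/3 + ∫(-2*z*cos(4*z)/3) dz + ∫(-sin(3*z)/3) dz.
Step 3. Evaluate the standard form: now z*sin(3*z)/3 + cos(3*z)/9 + ∫(-2*z*cos(4*z)/3) dz.
Step 4. Integrate ∫(-2*z*cos(4*z)/3) dz by parts with u = z, dv = (-2*cos(4*z)/3) dz, so v = -sin(4*z)/6: now z*sin(3*z)/3 - z*sin(4*z)/6 + cos(3*z)/9 + ∫(sin(4*z)/6) dz.
Step 5. Evaluate the standard form: now z*sin(3*z)/3 - z*sin(4*z)/6 + cos(3*z)/9 - cos(4*z)/24.
Answer: z*sin(3*z)/3 - z*sin(4*z)/6 + cos(3*z)/9 - cos(4*z)/24.


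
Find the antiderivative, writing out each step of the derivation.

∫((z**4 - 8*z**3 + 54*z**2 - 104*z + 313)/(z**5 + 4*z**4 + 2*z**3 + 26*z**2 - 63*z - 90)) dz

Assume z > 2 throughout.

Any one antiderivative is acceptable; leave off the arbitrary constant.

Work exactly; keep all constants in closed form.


Step 1. Decompose ∫((z**4 - 8*z**3 + 54*z**2 - 104*z + 313)/(z**5 + 4*z**4 + 2*z**3 + 26*z**2 - 63*z - 90)) dz by partial fractions, (z**4 - 8*z**3 + 54*z**2 - 104*z + 313)/(z**5 + 4*z**4 + 2*z**3 + 26*z**2 - 63*z - 90) = 2/(z**2 + 9) + 4/(z + 5) - 4/(z + 1) + 1/(z - 2): now ∫(1/(z - 2)) dz + ∫(-4/(z + 1)) dz + ∫(4/(z + 5)) dz + ∫(2/(z**2 + 9)) dz.
Step 2. Evaluate the standard form [assuming z > -1]: now -4*log(z + 1) + ∫(1/(z - 2)) dz + ∫(4/(z + 5)) dz + ∫(2/(z**2 + 9)) dz.
Step 3. Evaluate the standard form [assuming z > -5]: now -4*log(z + 1) + 4*log(z + 5) + ∫(1/(z - 2)) dz + ∫(2/(z**2 + 9)) dz.
Step 4. Evaluate the standard form [assuming z > 2]: now log(z - 2) - 4*log(z + 1) + 4*log(z + 5) + ∫(2/(z**2 + 9)) dz.
Step 5. Evaluate the standard form: now log(z - 2) - 4*log(z + 1) + 4*log(z + 5) + 2*atan(z/3)/3.
Answer: log(z - 2) - 4*log(z + 1) + 4*log(z + 5) + 2*atan(z/3)/3.


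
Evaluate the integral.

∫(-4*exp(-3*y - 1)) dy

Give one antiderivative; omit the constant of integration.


Answer: 4*exp(-3*y - 1)/3.


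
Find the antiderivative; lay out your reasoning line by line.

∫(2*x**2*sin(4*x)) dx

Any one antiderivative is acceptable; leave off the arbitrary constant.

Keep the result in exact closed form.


Step 1. Integrate ∫(2*x**2*sin(4*x)) dx by parts with u = x**2, dv = (2*sin(4*x)) dx, so v = -cos(4*x)/2: now -x**2*cos(4*x)/2 + ∫(x*cos(4*x)) dx.
Step 2. Integrate ∫(x*cos(4*x)) dx by parts with u = x, dv = (cos(4*x)) dx, so v = sin(4*x)/4: now -x**2*cos(4*x)/2 + x*sin(4*x)/4 + ∫(-sin(4*x)/4) dx.
Step 3. Evaluate the standard form: now -x**2*cos(4*x)/2 + x*sin(4*x)/4 + cos(4*x)/16.
Answer: -x**2*cos(4*x)/2 + x*sin(4*x)/4 + cos(4*x)/16.


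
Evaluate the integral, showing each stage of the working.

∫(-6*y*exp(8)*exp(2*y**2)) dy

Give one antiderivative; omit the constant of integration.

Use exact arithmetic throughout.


Step 1. Substitute u = y**2 + 4, turning ∫(-6*y*exp(8)*exp(2*y**2)) dy into ∫(-3*exp(2*u)) du: now ∫(-3*exp(2*u)) du.
Step 2. Evaluate the standard form: now -3*exp(2*u)/2.
Step 3. Substitute back u = y**2 + 4: now -3*exp(2*y**2 + 8)/2.
Answer: -3*exp(2*y**2 + 8)/2.


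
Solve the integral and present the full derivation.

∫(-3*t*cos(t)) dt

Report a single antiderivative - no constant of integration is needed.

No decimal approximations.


Step 1. Integrate ∫(-3*t*cos(t)) dt by parts with u = t, dv = (-3*cos(t)) dt, so v = -3*sin(t): now -3*t*sin(t) + ∫(3*sin(t)) dt.
Step 2. Evaluate the standard form: now -3*t*sin(t) - 3*cos(t).
Answer: -3*t*sin(t) - 3*cos(t).


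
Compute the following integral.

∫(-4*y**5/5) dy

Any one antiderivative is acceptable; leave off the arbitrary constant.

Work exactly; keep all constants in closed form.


Answer: -2*y**6/15.


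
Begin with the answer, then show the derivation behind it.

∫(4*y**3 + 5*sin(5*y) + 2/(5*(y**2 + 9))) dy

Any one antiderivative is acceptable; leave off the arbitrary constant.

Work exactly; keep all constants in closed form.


The answer is y**4 - cos(5*y) + 2*atan(y/3)/15.
Step 1. Rewrite: now ∫(4*y**3) dy + ∫(2/(5*(y**2 + 9))) dy + ∫(5*sin(5*y)) dy.
Step 2. Evaluate the standard form: now y**4 + ∫(2/(5*(y**2 + 9))) dy + ∫(5*sin(5*y)) dy.
Step 3. Evaluate the standard form: now y**4 - cos(5*y) + ∫(2/(5*(y**2 + 9))) dy.
Step 4. Evaluate the standard form: now y**4 - cos(5*y) + 2*atan(y/3)/15.
Answer: y**4 - cos(5*y) + 2*atan(y/3)/15.


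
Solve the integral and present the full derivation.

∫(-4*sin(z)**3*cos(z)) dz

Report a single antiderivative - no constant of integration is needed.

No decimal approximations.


Step 1. Substitute u = sin(z), turning ∫(-4*sin(z)**3*cos(z)) dz into ∫(-4*u**3) du: now ∫(-4*u**3) du.
Step 2. Evaluate the standard form: now -u**4.
Step 3. Substitute back u = sin(z): now -sin(z)**4.
Answer: -sin(z)**4.


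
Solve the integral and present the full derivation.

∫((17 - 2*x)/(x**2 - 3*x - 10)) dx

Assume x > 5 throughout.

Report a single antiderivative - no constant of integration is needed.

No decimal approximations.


Step 1. Decompose ∫((17 - 2*x)/(x**2 - 3*x - 10)) dx by partial fractions, (17 - 2*x)/(x**2 - 3*x - 10) = -3/(x + 2) + 1/(x - 5): now ∫(1/(x - 5)) dx + ∫(-3/(x + 2)) dx.
Step 2. Evaluate the standard form [assuming x > -2]: now -3*log(x + 2) + ∫(1/(x - 5)) dx.
Step 3. Evaluate the standard form [assuming x > 5]: now log(x - 5) - 3*log(x + 2).
Answer: log(x - 5) - 3*log(x + 2).


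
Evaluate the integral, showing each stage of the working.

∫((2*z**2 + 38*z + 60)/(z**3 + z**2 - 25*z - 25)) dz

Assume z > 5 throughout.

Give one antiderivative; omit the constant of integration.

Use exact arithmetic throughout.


Step 1. Decompose ∫((2*z**2 + 38*z + 60)/(z**3 + z**2 - 25*z - 25)) dz by partial fractions, (2*z**2 + 38*z + 60)/(z**3 + z**2 - 25*z - 25) = -2/(z + 5) - 1/(z + 1) + 5/(z - 5): now ∫(5/(z - 5)) dz + ∫(-1/(z + 1)) dz + ∫(-2/(z + 5)) dz.
Step 2. Evaluate the standard form [assuming z > -5]: now -2*log(z + 5) + ∫(5/(z - 5)) dz + ∫(-1/(z + 1)) dz.
Step 3. Evaluate the standard form [assuming z > 5]: now 5*log(z - 5) - 2*log(z + 5) + ∫(-1/(z + 1)) dz.
Step 4. Evaluate the standard form [assuming z > -1]: now 5*log(z - 5) - log(z + 1) - 2*log(z + 5).
Answer: 5*log(z - 5) - log(z + 1) - 2*log(z + 5).


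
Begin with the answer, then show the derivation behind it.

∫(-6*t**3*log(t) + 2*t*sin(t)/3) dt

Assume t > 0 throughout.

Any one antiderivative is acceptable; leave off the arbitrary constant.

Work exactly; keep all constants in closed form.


The answer is -3*t**4*log(t)/2 + 3*t**4/8 - 2*t*cos(t)/3 + 2*sin(t)/3.
Step 1. Rewrite: now ∫(2*t*sin(t)/3) dt + ∫(-6*t**3*log(t)) dt.
Step 2. Integrate ∫(2*t*sin(t)/3) dt by parts with u = t, dv = (2*sin(t)/3) dt, so v = -2*cos(t)/3: now -2*t*cos(t)/3 + ∫(-6*t**3*log(t)) dt + ∫(2*cos(t)/3) dt.
Step 3. Evaluate the standard form: now -2*t*cos(t)/3 + 2*sin(t)/3 + ∫(-6*t**3*log(t)) dt.
Step 4. Integrate ∫(-6*t**3*log(t)) dt by parts with u = log(t), dv = (-6*t**3) dt, so v = -3*t**4/2 [assuming t > 0]: now -3*t**4*log(t)/2 - 2*t*cos(t)/3 + 2*sin(t)/3 + ∫(3*t**3/2) dt.
Step 5. Evaluate the standard form: now -3*t**4*log(t)/2 + 3*t**4/8 - 2*t*cos(t)/3 + 2*sin(t)/3.
Answer: -3*t**4*log(t)/2 + 3*t**4/8 - 2*t*cos(t)/3 + 2*sin(t)/3.


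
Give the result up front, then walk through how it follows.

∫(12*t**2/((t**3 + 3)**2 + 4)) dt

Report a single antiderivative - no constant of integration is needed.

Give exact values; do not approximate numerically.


The answer is 2*atan(t**3/2 + 3/2).
Step 1. Substitute u = t**3 + 3, turning ∫(12*t**2/((t**3 + 3)**2 + 4)) dt into ∫(4/(u**2 + 4)) du: now ∫(4/(u**2 + 4)) du.
Step 2. Evaluate the standard form: now 2*atan(u/2).
Step 3. Substitute back u = t**3 + 3: now 2*atan(t**3/2 + 3/2).
Answer: 2*atan(t**3/2 + 3/2).


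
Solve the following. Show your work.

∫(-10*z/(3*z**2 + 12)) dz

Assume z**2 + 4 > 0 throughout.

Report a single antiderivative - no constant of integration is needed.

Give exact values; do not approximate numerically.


Step 1. Substitute u = z**2 + 4, turning ∫(-10*z/(3*z**2 + 12)) dz into ∫(-5/(3*u)) du: now ∫(-5/(3*u)) du.
Step 2. Evaluate the standard form [assuming u > 0]: now -5*log(u)/3.
Step 3. Substitute back u = z**2 + 4: now -5*log(z**2 + 4)/3.
Answer: -5*log(z**2 + 4)/3.


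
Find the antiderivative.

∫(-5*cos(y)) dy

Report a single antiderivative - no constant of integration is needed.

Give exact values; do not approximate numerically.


Answer: -5*sin(y).


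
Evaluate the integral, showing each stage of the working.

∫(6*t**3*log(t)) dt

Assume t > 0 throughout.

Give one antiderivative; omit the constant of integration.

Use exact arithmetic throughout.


Step 1. Integrate ∫(6*t**3*log(t)) dt by parts with u = log(t), dv = (6*t**3) dt, so v = 3*t**4/2 [assuming t > 0]: now 3*t**4*log(t)/2 + ∫(-3*t**3/2) dt.
Step 2. Evaluate the standard form: now 3*t**4*log(t)/2 - 3*t**4/8.
Answer: 3*t**4*log(t)/2 - 3*t**4/8.


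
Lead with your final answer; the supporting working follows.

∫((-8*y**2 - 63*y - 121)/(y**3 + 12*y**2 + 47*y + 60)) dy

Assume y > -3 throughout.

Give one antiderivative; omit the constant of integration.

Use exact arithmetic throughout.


The answer is -2*log(y + 3) - 3*log(y + 4) - 3*log(y + 5).
Step 1. Decompose ∫((-8*y**2 - 63*y - 121)/(y**3 + 12*y**2 + 47*y + 60)) dy by partial fractions, (-8*y**2 - 63*y - 121)/(y**3 + 12*y**2 + 47*y + 60) = -3/(y + 5) - 3/(y + 4) - 2/(y + 3): now ∫(-2/(y + 3)) dy + ∫(-3/(y + 4)) dy + ∫(-3/(y + 5)) dy.
Step 2. Evaluate the standard form [assuming y > -5]: now -3*log(y + 5) + ∫(-2/(y + 3)) dy + ∫(-3/(y + 4)) dy.
Step 3. Evaluate the standard form [assuming y > -3]: now -2*log(y + 3) - 3*log(y + 5) + ∫(-3/(y + 4)) dy.
Step 4. Evaluate the standard form [assuming y > -4]: now -2*log(y + 3) - 3*log(y + 4) - 3*log(y + 5).
Answer: -2*log(y + 3) - 3*log(y + 4) - 3*log(y + 5).


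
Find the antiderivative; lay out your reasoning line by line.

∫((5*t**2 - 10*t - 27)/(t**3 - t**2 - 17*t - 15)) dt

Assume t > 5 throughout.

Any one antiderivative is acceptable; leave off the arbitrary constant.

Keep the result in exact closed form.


Step 1. Decompose ∫((5*t**2 - 10*t - 27)/(t**3 - t**2 - 17*t - 15)) dt by partial fractions, (5*t**2 - 10*t - 27)/(t**3 - t**2 - 17*t - 15) = 3/(t + 3) + 1/(t + 1) + 1/(t - 5): now ∫(1/(t - 5)) dt + ∫(1/(t + 1)) dt + ∫(3/(t + 3)) dt.
Step 2. Evaluate the standard form [assuming t > -1]: now log(t + 1) + ∫(1/(t - 5)) dt + ∫(3/(t + 3)) dt.
Step 3. Evaluate the standard form [assuming t > 5]: now log(t - 5) + log(t + 1) + ∫(3/(t + 3)) dt.
Step 4. Evaluate the standard form [assuming t > -3]: now log(t - 5) + log(t + 1) + 3*log(t + 3).
Answer: log(t - 5) + log(t + 1) + 3*log(t + 3).


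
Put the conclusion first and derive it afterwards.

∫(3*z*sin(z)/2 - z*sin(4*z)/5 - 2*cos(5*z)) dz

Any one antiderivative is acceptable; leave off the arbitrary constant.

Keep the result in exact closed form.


The answer is -3*z*cos(z)/2 + z*cos(4*z)/20 + 3*sin(z)/2 - sin(4*z)/80 - 2*sin(5*z)/5.
Step 1. Rewrite: now ∫(3*z*sin(z)/2) dz + ∫(-z*sin(4*z)/5) dz + ∫(-2*cos(5*z)) dz.
Step 2. Integrate ∫(-z*sin(4*z)/5) dz by parts with u = z, dv = (-sin(4*z)/5) dz, so v = cos(4*z)/20: now z*cos(4*z)/20 + ∫(3*z*sin(z)/2) dz + ∫(-cos(4*z)/20) dz + ∫(-2*cos(5*z)) dz.
Step 3. Evaluate the standard form: now z*cos(4*z)/20 - sin(4*z)/80 + ∫(3*z*sin(z)/2) dz + ∫(-2*cos(5*z)) dz.
Step 4. Evaluate the standard form: now z*cos(4*z)/20 - sin(4*z)/80 - 2*sin(5*z)/5 + ∫(3*z*sin(z)/2) dz.
Step 5. Integrate ∫(3*z*sin(z)/2) dz by parts with u = z, dv = (3*sin(z)/2) dz, so v = -3*cos(z)/2: now -3*z*cos(z)/2 + z*cos(4*z)/20 - sin(4*z)/80 - 2*sin(5*z)/5 + ∫(3*cos(z)/2) dz.
Step 6. Evaluate the standard form: now -3*z*cos(z)/2 + z*cos(4*z)/20 + 3*sin(z)/2 - sin(4*z)/80 - 2*sin(5*z)/5.
Answer: -3*z*cos(z)/2 + z*cos(4*z)/20 + 3*sin(z)/2 - sin(4*z)/80 - 2*sin(5*z)/5.


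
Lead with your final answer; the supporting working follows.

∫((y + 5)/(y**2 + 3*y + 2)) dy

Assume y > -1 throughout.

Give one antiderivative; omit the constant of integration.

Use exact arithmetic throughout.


The answer is 4*log(y + 1) - 3*log(y + 2).
Step 1. Decompose ∫((y + 5)/(y**2 + 3*y + 2)) dy by partial fractions, (y + 5)/(y**2 + 3*y + 2) = -3/(y + 2) + 4/(y + 1): now ∫(4/(y + 1)) dy + ∫(-3/(y + 2)) dy.
Step 2. Evaluate the standard form [assuming y > -1]: now 4*log(y + 1) + ∫(-3/(y + 2)) dy.
Step 3. Evaluate the standard form [assuming y > -2]: now 4*log(y + 1) - 3*log(y + 2).
Answer: 4*log(y + 1) - 3*log(y + 2).


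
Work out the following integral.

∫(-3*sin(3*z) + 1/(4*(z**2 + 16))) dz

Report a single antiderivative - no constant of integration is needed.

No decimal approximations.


Answer: cos(3*z) + atan(z/4)/16.


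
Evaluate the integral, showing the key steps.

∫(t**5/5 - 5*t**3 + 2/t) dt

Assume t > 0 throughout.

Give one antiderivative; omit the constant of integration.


Step 1. Rewrite: now ∫(2/t) dt + ∫(-5*t**3) dt + ∫(t**5/5) dt.
Step 2. Evaluate the standard form: now -5*t**4/4 + ∫(2/t) dt + ∫(t**5/5) dt.
Step 3. Evaluate the standard form [assuming t > 0]: now -5*t**4/4 + 2*log(t) + ∫(t**5/5) dt.
Step 4. Evaluate the standard form: now t**6/30 - 5*t**4/4 + 2*log(t).
Answer: t**6/30 - 5*t**4/4 + 2*log(t).


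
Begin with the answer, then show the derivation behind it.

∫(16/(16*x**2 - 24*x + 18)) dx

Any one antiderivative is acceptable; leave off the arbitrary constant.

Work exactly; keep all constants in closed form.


The answer is 4*atan(4*x/3 - 1)/3.
Step 1. Substitute u = 3 - 4*x, turning ∫(16/(16*x**2 - 24*x + 18)) dx into ∫(-4/(u**2 + 9)) du: now ∫(-4/(u**2 + 9)) du.
Step 2. Evaluate the standard form: now -4*atan(u/3)/3.
Step 3. Substitute back u = 3 - 4*x: now 4*atan(4*x/3 - 1)/3.
Answer: 4*atan(4*x/3 - 1)/3.


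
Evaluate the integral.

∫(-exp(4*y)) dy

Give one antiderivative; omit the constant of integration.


Answer: -exp(4*y)/4.


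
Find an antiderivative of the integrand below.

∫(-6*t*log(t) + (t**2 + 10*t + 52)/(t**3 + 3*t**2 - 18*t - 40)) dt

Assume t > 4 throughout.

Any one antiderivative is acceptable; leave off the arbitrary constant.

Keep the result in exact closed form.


Answer: -3*t**2*log(t) + 3*t**2/2 + 2*log(t - 4) - 2*log(t + 2) + log(t + 5).


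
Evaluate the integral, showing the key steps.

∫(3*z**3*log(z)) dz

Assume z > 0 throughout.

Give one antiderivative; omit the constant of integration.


Step 1. Integrate ∫(3*z**3*log(z)) dz by parts with u = log(z), dv = (3*z**3) dz, so v = 3*z**4/4 [assuming z > 0]: now 3*z**4*log(z)/4 + ∫(-3*z**3/4) dz.
Step 2. Evaluate the standard form: now 3*z**4*log(z)/4 - 3*z**4/16.
Answer: 3*z**4*log(z)/4 - 3*z**4/16.


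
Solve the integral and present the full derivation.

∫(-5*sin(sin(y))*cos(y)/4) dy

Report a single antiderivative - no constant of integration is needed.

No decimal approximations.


Step 1. Substitute u = sin(y), turning ∫(-5*sin(sin(y))*cos(y)/4) dy into ∫(-5*sin(u)/4) du: now ∫(-5*sin(u)/4) du.
Step 2. Evaluate the standard form: now 5*cos(u)/4.
Step 3. Substitute back u = sin(y): now 5*cos(sin(y))/4.
Answer: 5*cos(sin(y))/4.


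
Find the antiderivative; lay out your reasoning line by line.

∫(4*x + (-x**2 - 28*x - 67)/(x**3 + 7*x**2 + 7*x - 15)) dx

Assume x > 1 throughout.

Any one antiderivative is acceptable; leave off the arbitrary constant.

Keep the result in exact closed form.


Step 1. Rewrite: now ∫(4*x) dx + ∫((-x**2 - 28*x - 67)/(x**3 + 7*x**2 + 7*x - 15)) dx.
Step 2. Decompose ∫((-x**2 - 28*x - 67)/(x**3 + 7*x**2 + 7*x - 15)) dx by partial fractions, (-x**2 - 28*x - 67)/(x**3 + 7*x**2 + 7*x - 15) = 4/(x + 5) - 1/(x + 3) - 4/(x - 1): now ∫(4*x) dx + ∫(-4/(x - 1)) dx + ∫(-1/(x + 3)) dx + ∫(4/(x + 5)) dx.
Step 3. Evaluate the standard form [assuming x > -5]: now 4*log(x + 5) + ∫(4*x) dx + ∫(-4/(x - 1)) dx + ∫(-1/(x + 3)) dx.
Step 4. Evaluate the standard form [assuming x > 1]: now -4*log(x - 1) + 4*log(x + 5) + ∫(4*x) dx + ∫(-1/(x + 3)) dx.
Step 5. Evaluate the standard form [assuming x > -3]: now -4*log(x - 1) - log(x + 3) + 4*log(x + 5) + ∫(4*x) dx.
Step 6. Evaluate the standard form: now 2*x**2 - 4*log(x - 1) - log(x + 3) + 4*log(x + 5).
Answer: 2*x**2 - 4*log(x - 1) - log(x + 3) + 4*log(x + 5).


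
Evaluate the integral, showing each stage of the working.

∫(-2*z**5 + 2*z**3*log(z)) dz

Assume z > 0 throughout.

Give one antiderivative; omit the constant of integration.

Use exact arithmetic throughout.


Step 1. Rewrite: now ∫(-2*z**5) dz + ∫(2*z**3*log(z)) dz.
Step 2. Evaluate the standard form: now -z**6/3 + ∫(2*z**3*log(z)) dz.
Step 3. Integrate ∫(2*z**3*log(z)) dz by parts with u = log(z), dv = (2*z**3) dz, so v = z**4/2 [assuming z > 0]: now -z**6/3 + z**4*log(z)/2 + ∫(-z**3/2) dz.
Step 4. Evaluate the standard form: now -z**6/3 + z**4*log(z)/2 - z**4/8.
Answer: -z**6/3 + z**4*log(z)/2 - z**4/8.


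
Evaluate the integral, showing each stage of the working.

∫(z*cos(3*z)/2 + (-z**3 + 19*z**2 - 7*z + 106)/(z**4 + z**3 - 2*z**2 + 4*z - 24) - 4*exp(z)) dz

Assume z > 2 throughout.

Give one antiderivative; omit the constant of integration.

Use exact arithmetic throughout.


Step 1. Rewrite: now ∫(z*cos(3*z)/2) dz + ∫((-z**3 + 19*z**2 - 7*z + 106)/(z**4 + z**3 - 2*z**2 + 4*z - 24)) dz + ∫(-4*exp(z)) dz.
Step 2. Integrate ∫(z*cos(3*z)/2) dz by parts with u = z, dv = (cos(3*z)/2) dz, so v = sin(3*z)/6: now z*sin(3*z)/6 + ∫((-z**3 + 19*z**2 - 7*z + 106)/(z**4 + z**3 - 2*z**2 + 4*z - 24)) dz + ∫(-4*exp(z)) dz + ∫(-sin(3*z)/6) dz.
Step 3. Evaluate the standard form: now z*sin(3*z)/6 + cos(3*z)/18 + ∫((-z**3 + 19*z**2 - 7*z + 106)/(z**4 + z**3 - 2*z**2 + 4*z - 24)) dz + ∫(-4*exp(z)) dz.
Step 4. Decompose ∫((-z**3 + 19*z**2 - 7*z + 106)/(z**4 + z**3 - 2*z**2 + 4*z - 24)) dz by partial fractions, (-z**3 + 19*z**2 - 7*z + 106)/(z**4 + z**3 - 2*z**2 + 4*z - 24) = -3/(z**2 + 4) - 5/(z + 3) + 4/(z - 2): now z*sin(3*z)/6 + cos(3*z)/18 + ∫(4/(z - 2)) dz + ∫(-5/(z + 3)) dz + ∫(-3/(z**2 + 4)) dz + ∫(-4*exp(z)) dz.
Step 5. Evaluate the standard form [assuming z > -3]: now z*sin(3*z)/6 - 5*log(z + 3) + cos(3*z)/18 + ∫(4/(z - 2)) dz + ∫(-3/(z**2 + 4)) dz + ∫(-4*exp(z)) dz.
Step 6. Evaluate the standard form [assuming z > 2]: now z*sin(3*z)/6 + 4*log(z - 2) - 5*log(z + 3) + cos(3*z)/18 + ∫(-3/(z**2 + 4)) dz + ∫(-4*exp(z)) dz.
Step 7. Evaluate the standard form: now z*sin(3*z)/6 + 4*log(z - 2) - 5*log(z + 3) + cos(3*z)/18 - 3*atan(z/2)/2 + ∫(-4*exp(z)) dz.
Step 8. Evaluate the standard form: now z*sin(3*z)/6 - 4*exp(z) + 4*log(z - 2) - 5*log(z + 3) + cos(3*z)/18 - 3*atan(z/2)/2.
Answer: z*sin(3*z)/6 - 4*exp(z) + 4*log(z - 2) - 5*log(z + 3) + cos(3*z)/18 - 3*atan(z/2)/2.


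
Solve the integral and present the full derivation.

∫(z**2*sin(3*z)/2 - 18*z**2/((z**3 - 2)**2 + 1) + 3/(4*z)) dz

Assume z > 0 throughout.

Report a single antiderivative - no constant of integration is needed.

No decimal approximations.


Step 1. Rewrite: now ∫(3/(4*z)) dz + ∫(-18*z**2/((z**3 - 2)**2 + 1)) dz + ∫(z**2*sin(3*z)/2) dz.
Step 2. Substitute u = z**3 - 2, turning ∫(-18*z**2/((z**3 - 2)**2 + 1)) dz into ∫(-6/(u**2 + 1)) du: now ∫(3/(4*z)) dz + ∫(z**2*sin(3*z)/2) dz + ∫(-6/(u**2 + 1)) du.
Step 3. Evaluate the standard form: now -6*atan(u) + ∫(3/(4*z)) dz + ∫(z**2*sin(3*z)/2) dz.
Step 4. Substitute back u = z**3 - 2: now -6*atan(z**3 - 2) + ∫(3/(4*z)) dz + ∫(z**2*sin(3*z)/2) dz.
Step 5. Evaluate the standard form [assuming z > 0]: now 3*log(z)/4 - 6*atan(z**3 - 2) + ∫(z**2*sin(3*z)/2) dz.
Step 6. Integrate ∫(z**2*sin(3*z)/2) dz by parts with u = z**2, dv = (sin(3*z)/2) dz, so v = -cos(3*z)/6: now -z**2*cos(3*z)/6 + 3*log(z)/4 - 6*atan(z**3 - 2) + ∫(z*cos(3*z)/3) dz.
Step 7. Integrate ∫(z*cos(3*z)/3) dz by parts with u = z, dv = (cos(3*z)/3) dz, so v = sin(3*z)/9: now -z**2*cos(3*z)/6 + z*sin(3*z)/9 + 3*log(z)/4 - 6*atan(z**3 - 2) + ∫(-sin(3*z)/9) dz.
Step 8. Evaluate the standard form: now -z**2*cos(3*z)/6 + z*sin(3*z)/9 + 3*log(z)/4 + cos(3*z)/27 - 6*atan(z**3 - 2).
Answer: -z**2*cos(3*z)/6 + z*sin(3*z)/9 + 3*log(z)/4 + cos(3*z)/27 - 6*atan(z**3 - 2).


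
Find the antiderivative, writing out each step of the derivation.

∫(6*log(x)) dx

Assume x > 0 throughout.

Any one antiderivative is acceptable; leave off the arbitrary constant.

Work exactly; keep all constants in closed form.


Step 1. Integrate ∫(6*log(x)) dx by parts with u = log(x), dv = (6) dx, so v = 6*x [assuming x > 0]: now 6*x*log(x) + ∫(-6) dx.
Step 2. Evaluate the standard form: now 6*x*log(x) - 6*x.
Answer: 6*x*log(x) - 6*x.


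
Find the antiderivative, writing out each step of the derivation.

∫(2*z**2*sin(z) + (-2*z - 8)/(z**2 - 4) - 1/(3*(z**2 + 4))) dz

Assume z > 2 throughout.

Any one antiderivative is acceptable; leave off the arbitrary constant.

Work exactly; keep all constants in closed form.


Step 1. Rewrite: now ∫(2*z**2*sin(z)) dz + ∫((-2*z - 8)/(z**2 - 4)) dz + ∫(-1/(3*(z**2 + 4))) dz.
Step 2. Integrate ∫(2*z**2*sin(z)) dz by parts with u = z**2, dv = (2*sin(z)) dz, so v = -2*cos(z): now -2*z**2*cos(z) + ∫(4*z*cos(z)) dz + ∫((-2*z - 8)/(z**2 - 4)) dz + ∫(-1/(3*(z**2 + 4))) dz.
Step 3. Integrate ∫(4*z*cos(z)) dz by parts with u = z, dv = (4*cos(z)) dz, so v = 4*sin(z): now -2*z**2*cos(z) + 4*z*sin(z) + ∫((-2*z - 8)/(z**2 - 4)) dz + ∫(-1/(3*(z**2 + 4))) dz + ∫(-4*sin(z)) dz.
Step 4. Evaluate the standard form: now -2*z**2*cos(z) + 4*z*sin(z) + 4*cos(z) + ∫((-2*z - 8)/(z**2 - 4)) dz + ∫(-1/(3*(z**2 + 4))) dz.
Step 5. Evaluate the standard form: now -2*z**2*cos(z) + 4*z*sin(z) + 4*cos(z) - atan(z/2)/6 + ∫((-2*z - 8)/(z**2 - 4)) dz.
Step 6. Decompose ∫((-2*z - 8)/(z**2 - 4)) dz by partial fractions, (-2*z - 8)/(z**2 - 4) = 1/(z + 2) - 3/(z - 2): now -2*z**2*cos(z) + 4*z*sin(z) + 4*cos(z) - atan(z/2)/6 + ∫(-3/(z - 2)) dz + ∫(1/(z + 2)) dz.
Step 7. Evaluate the standard form [assuming z > -2]: now -2*z**2*cos(z) + 4*z*sin(z) + log(z + 2) + 4*cos(z) - atan(z/2)/6 + ∫(-3/(z - 2)) dz.
Step 8. Evaluate the standard form [assuming z > 2]: now -2*z**2*cos(z) + 4*z*sin(z) - 3*log(z - 2) + log(z + 2) + 4*cos(z) - atan(z/2)/6.
Answer: -2*z**2*cos(z) + 4*z*sin(z) - 3*log(z - 2) + log(z + 2) + 4*cos(z) - atan(z/2)/6.


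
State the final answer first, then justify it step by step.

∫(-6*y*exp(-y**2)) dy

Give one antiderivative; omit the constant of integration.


The answer is 3*exp(-y**2).
Step 1. Substitute u = y**2, turning ∫(-6*y*exp(-y**2)) dy into ∫(-3*exp(-u)) du: now ∫(-3*exp(-u)) du.
Step 2. Evaluate the standard form: now 3*exp(-u).
Step 3. Substitute back u = y**2: now 3*exp(-y**2).
Answer: 3*exp(-y**2).


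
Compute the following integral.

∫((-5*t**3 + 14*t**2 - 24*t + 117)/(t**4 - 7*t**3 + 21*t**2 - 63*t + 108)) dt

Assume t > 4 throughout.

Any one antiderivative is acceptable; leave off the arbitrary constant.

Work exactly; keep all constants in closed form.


Answer: -3*log(t - 4) - 2*log(t - 3) - atan(t/3).
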